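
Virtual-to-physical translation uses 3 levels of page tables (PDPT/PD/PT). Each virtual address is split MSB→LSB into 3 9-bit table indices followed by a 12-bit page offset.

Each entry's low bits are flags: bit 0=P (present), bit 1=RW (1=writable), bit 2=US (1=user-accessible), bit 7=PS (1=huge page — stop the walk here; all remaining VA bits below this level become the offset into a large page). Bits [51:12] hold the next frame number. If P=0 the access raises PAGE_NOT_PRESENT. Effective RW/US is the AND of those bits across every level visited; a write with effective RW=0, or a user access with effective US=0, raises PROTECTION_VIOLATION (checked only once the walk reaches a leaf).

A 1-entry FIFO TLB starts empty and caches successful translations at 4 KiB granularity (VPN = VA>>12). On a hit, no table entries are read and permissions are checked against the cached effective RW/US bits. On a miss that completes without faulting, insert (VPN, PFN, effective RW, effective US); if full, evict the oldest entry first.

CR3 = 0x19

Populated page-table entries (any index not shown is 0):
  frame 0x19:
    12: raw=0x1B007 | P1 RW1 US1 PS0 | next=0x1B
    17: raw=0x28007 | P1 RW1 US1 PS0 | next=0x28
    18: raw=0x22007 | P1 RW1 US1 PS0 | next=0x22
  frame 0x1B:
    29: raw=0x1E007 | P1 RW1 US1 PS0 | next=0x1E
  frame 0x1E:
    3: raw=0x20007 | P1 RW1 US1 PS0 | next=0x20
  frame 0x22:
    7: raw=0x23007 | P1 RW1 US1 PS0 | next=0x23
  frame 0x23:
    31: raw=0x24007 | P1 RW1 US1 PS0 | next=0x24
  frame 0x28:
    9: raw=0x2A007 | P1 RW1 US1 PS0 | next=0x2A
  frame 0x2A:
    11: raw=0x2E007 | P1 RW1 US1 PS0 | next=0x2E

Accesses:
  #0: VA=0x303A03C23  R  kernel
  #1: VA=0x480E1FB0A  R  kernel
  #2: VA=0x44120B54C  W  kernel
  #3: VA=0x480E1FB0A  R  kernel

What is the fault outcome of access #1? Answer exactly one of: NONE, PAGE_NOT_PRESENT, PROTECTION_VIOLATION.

Trace:
#0 VA=0x303A03C23 (r,kernel):
  [0] read 0x19 idx=12: raw=0x1B007 flags P=1 W=1 U=1 S=0
  [1] read 0x1B idx=29: raw=0x1E007 flags P=1 W=1 U=1 S=0
  [2] read 0x1E idx=3: raw=0x20007 flags P=1 W=1 U=1 S=0
  → PA=0x20C23  (3 entries read)
#1 VA=0x480E1FB0A (r,kernel):
  [0] read 0x19 idx=18: raw=0x22007 flags P=1 W=1 U=1 S=0
  [1] read 0x22 idx=7: raw=0x23007 flags P=1 W=1 U=1 S=0
  [2] read 0x23 idx=31: raw=0x24007 flags P=1 W=1 U=1 S=0
  → PA=0x24B0A  (3 entries read)
#2 VA=0x44120B54C (w,kernel):
  [0] read 0x19 idx=17: raw=0x28007 flags P=1 W=1 U=1 S=0
  [1] read 0x28 idx=9: raw=0x2A007 flags P=1 W=1 U=1 S=0
  [2] read 0x2A idx=11: raw=0x2E007 flags P=1 W=1 U=1 S=0
  → PA=0x2E54C  (3 entries read)
#3 VA=0x480E1FB0A (r,kernel):
  [0] read 0x19 idx=18: raw=0x22007 flags P=1 W=1 U=1 S=0
  [1] read 0x22 idx=7: raw=0x23007 flags P=1 W=1 U=1 S=0
  [2] read 0x23 idx=31: raw=0x24007 flags P=1 W=1 U=1 S=0
  → PA=0x24B0A  (3 entries read)

Access #1 fault: NONE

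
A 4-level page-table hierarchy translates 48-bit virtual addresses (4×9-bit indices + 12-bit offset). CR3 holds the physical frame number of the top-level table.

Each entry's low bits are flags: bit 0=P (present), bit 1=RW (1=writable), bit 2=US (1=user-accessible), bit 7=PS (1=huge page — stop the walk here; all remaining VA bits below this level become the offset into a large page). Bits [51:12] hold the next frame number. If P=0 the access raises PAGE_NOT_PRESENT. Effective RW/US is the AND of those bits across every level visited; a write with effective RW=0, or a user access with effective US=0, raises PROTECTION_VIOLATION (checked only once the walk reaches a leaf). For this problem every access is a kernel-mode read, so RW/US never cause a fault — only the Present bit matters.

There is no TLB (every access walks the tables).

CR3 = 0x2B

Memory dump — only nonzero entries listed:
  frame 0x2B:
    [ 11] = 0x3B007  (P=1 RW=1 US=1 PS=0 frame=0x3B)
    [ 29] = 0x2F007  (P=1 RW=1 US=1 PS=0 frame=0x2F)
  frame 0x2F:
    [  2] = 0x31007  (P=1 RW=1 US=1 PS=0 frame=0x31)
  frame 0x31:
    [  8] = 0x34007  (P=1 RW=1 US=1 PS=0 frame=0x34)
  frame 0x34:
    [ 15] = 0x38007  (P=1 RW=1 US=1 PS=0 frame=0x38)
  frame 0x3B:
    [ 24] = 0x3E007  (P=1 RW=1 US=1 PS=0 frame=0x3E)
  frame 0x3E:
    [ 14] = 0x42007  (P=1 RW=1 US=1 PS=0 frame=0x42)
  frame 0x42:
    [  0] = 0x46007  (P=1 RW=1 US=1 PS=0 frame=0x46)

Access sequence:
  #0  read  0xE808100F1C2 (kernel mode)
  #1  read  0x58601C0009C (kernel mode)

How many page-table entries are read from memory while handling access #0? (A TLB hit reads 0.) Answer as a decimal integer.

Walk each access:
#0 VA=0xE808100F1C2 (r,kernel):
  L0: frame=0x2B idx=29 entry=0x2F007 [P=1 RW=1 US=1 PS=0]
  L1: frame=0x2F idx=2 entry=0x31007 [P=1 RW=1 US=1 PS=0]
  L2: frame=0x31 idx=8 entry=0x34007 [P=1 RW=1 US=1 PS=0]
  L3: frame=0x34 idx=15 entry=0x38007 [P=1 RW=1 US=1 PS=0]
  → PA=0x381C2  (4 entries read)
#1 VA=0x58601C0009C (r,kernel):
  L0: frame=0x2B idx=11 entry=0x3B007 [P=1 RW=1 US=1 PS=0]
  L1: frame=0x3B idx=24 entry=0x3E007 [P=1 RW=1 US=1 PS=0]
  L2: frame=0x3E idx=14 entry=0x42007 [P=1 RW=1 US=1 PS=0]
  L3: frame=0x42 idx=0 entry=0x46007 [P=1 RW=1 US=1 PS=0]
  → PA=0x4609C  (4 entries read)

Entries read for #0: 4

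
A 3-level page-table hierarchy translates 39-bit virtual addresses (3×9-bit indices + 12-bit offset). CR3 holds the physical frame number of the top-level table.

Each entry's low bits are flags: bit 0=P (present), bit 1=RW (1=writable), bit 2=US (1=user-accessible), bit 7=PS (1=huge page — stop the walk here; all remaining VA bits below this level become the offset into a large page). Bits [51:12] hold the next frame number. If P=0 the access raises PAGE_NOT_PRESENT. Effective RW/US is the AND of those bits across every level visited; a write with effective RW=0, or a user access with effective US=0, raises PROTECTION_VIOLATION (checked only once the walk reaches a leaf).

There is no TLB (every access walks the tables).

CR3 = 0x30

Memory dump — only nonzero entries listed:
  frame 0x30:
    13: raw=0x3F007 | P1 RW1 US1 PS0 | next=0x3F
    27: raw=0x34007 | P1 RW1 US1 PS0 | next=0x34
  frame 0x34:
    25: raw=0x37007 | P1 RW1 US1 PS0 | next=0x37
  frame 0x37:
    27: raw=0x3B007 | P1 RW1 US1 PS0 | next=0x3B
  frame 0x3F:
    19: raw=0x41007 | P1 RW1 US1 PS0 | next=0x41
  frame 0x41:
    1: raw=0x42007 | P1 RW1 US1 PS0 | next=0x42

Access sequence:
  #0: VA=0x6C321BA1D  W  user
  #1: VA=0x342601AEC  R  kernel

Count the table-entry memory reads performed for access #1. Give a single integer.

Trace:
#0 VA=0x6C321BA1D (w,user):
  [0] read 0x30 idx=27: raw=0x34007 flags P=1 W=1 U=1 S=0
  [1] read 0x34 idx=25: raw=0x37007 flags P=1 W=1 U=1 S=0
  [2] read 0x37 idx=27: raw=0x3B007 flags P=1 W=1 U=1 S=0
  → PA=0x3BA1D  (3 entries read)
#1 VA=0x342601AEC (r,kernel):
  [0] read 0x30 idx=13: raw=0x3F007 flags P=1 W=1 U=1 S=0
  [1] read 0x3F idx=19: raw=0x41007 flags P=1 W=1 U=1 S=0
  [2] read 0x41 idx=1: raw=0x42007 flags P=1 W=1 U=1 S=0
  → PA=0x42AEC  (3 entries read)

Entries read for #1: 3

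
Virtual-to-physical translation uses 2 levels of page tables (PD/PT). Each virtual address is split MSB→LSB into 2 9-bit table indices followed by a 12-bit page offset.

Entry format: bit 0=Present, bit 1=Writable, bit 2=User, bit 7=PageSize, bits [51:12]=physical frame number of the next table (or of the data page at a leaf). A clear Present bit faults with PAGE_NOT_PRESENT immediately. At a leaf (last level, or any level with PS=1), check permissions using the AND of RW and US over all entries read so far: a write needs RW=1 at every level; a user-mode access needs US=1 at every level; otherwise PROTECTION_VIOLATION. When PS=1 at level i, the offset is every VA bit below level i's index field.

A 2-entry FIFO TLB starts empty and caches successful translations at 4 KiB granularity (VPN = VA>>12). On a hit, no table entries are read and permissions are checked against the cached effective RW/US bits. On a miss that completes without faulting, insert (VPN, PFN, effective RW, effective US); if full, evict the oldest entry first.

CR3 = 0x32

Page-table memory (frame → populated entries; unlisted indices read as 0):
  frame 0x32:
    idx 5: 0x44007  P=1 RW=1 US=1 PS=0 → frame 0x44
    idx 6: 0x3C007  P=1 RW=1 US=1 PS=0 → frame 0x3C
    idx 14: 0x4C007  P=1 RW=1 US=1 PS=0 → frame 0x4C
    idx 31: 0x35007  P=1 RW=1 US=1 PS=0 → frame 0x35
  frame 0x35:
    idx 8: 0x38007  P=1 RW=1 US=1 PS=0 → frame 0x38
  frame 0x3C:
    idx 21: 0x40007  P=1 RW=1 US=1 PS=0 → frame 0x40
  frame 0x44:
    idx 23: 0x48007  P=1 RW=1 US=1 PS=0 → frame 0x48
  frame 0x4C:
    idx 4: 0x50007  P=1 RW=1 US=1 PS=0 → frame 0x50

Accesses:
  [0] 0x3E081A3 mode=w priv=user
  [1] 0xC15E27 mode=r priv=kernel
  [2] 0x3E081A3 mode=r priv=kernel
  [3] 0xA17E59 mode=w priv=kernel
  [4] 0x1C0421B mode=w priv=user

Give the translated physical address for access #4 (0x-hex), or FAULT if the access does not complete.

Per-access translation:
#0 VA=0x3E081A3 (w,user):
  lvl0: tbl 0x32, slot 31 ⇒ 0x35007 (P1/RW1/US1/PS0)
  lvl1: tbl 0x35, slot 8 ⇒ 0x38007 (P1/RW1/US1/PS0)
  ✓ 0x381A3  — 2 lookups
#1 VA=0xC15E27 (r,kernel):
  lvl0: tbl 0x32, slot 6 ⇒ 0x3C007 (P1/RW1/US1/PS0)
  lvl1: tbl 0x3C, slot 21 ⇒ 0x40007 (P1/RW1/US1/PS0)
  ✓ 0x40E27  — 2 lookups
#2 VA=0x3E081A3 (r,kernel):
  TLB hit vpn=0x3E08 → PA=0x381A3
#3 VA=0xA17E59 (w,kernel):
  lvl0: tbl 0x32, slot 5 ⇒ 0x44007 (P1/RW1/US1/PS0)
  lvl1: tbl 0x44, slot 23 ⇒ 0x48007 (P1/RW1/US1/PS0)
  ✓ 0x48E59  — 2 lookups
#4 VA=0x1C0421B (w,user):
  lvl0: tbl 0x32, slot 14 ⇒ 0x4C007 (P1/RW1/US1/PS0)
  lvl1: tbl 0x4C, slot 4 ⇒ 0x50007 (P1/RW1/US1/PS0)
  ✓ 0x5021B  — 2 lookups

Access #4 PA: 0x5021B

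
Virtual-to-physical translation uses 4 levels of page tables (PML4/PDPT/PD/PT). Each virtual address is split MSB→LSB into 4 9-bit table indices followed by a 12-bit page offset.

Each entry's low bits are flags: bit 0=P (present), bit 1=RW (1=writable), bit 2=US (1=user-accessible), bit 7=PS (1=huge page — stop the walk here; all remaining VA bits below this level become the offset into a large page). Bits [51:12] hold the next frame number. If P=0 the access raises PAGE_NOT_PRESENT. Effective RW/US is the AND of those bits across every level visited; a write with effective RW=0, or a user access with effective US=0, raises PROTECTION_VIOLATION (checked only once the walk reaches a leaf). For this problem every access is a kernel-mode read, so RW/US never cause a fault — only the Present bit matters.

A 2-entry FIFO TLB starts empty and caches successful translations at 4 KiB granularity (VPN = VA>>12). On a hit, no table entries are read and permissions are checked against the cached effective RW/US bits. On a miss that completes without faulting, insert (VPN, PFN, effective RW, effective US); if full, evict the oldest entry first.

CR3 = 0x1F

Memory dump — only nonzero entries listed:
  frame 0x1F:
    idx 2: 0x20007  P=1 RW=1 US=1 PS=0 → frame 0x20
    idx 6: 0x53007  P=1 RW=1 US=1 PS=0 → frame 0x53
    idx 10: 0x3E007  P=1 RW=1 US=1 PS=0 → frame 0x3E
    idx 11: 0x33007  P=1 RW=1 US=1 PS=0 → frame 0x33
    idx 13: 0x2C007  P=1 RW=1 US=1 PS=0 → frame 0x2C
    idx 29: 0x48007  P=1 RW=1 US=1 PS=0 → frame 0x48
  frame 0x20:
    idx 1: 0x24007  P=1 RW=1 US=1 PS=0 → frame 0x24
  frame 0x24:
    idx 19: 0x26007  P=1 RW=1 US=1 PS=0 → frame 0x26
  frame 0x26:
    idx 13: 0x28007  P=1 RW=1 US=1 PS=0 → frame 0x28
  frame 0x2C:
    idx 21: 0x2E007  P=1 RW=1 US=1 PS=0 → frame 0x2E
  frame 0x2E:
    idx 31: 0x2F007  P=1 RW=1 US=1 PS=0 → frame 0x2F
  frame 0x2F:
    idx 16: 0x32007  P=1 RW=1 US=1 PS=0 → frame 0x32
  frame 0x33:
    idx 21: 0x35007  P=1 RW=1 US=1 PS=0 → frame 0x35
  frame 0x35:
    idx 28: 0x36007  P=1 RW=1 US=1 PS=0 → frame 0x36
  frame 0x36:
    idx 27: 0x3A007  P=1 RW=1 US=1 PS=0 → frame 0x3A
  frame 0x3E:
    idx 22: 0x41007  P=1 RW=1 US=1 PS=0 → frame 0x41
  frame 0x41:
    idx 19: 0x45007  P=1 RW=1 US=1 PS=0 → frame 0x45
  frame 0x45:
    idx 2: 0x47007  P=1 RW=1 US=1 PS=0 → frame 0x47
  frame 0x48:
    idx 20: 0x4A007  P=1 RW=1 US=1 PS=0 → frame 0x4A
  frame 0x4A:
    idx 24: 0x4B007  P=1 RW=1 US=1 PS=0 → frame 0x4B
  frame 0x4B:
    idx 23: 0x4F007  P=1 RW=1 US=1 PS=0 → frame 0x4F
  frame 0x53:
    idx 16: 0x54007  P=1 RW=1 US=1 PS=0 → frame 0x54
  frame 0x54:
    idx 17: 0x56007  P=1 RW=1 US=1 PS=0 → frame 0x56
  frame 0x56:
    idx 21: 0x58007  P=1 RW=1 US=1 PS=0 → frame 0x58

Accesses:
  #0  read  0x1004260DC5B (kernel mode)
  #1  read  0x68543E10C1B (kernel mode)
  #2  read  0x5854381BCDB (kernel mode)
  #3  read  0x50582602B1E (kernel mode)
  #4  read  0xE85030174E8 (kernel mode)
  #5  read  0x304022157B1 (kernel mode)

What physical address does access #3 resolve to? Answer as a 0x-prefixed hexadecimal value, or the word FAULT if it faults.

Per-access translation:
#0 VA=0x1004260DC5B (r,kernel):
  [0] read 0x1F idx=2: raw=0x20007 flags P=1 W=1 U=1 S=0
  [1] read 0x20 idx=1: raw=0x24007 flags P=1 W=1 U=1 S=0
  [2] read 0x24 idx=19: raw=0x26007 flags P=1 W=1 U=1 S=0
  [3] read 0x26 idx=13: raw=0x28007 flags P=1 W=1 U=1 S=0
  ✓ 0x28C5B  — 4 lookups
#1 VA=0x68543E10C1B (r,kernel):
  [0] read 0x1F idx=13: raw=0x2C007 flags P=1 W=1 U=1 S=0
  [1] read 0x2C idx=21: raw=0x2E007 flags P=1 W=1 U=1 S=0
  [2] read 0x2E idx=31: raw=0x2F007 flags P=1 W=1 U=1 S=0
  [3] read 0x2F idx=16: raw=0x32007 flags P=1 W=1 U=1 S=0
  ✓ 0x32C1B  — 4 lookups
#2 VA=0x5854381BCDB (r,kernel):
  [0] read 0x1F idx=11: raw=0x33007 flags P=1 W=1 U=1 S=0
  [1] read 0x33 idx=21: raw=0x35007 flags P=1 W=1 U=1 S=0
  [2] read 0x35 idx=28: raw=0x36007 flags P=1 W=1 U=1 S=0
  [3] read 0x36 idx=27: raw=0x3A007 flags P=1 W=1 U=1 S=0
  ✓ 0x3ACDB  — 4 lookups
#3 VA=0x50582602B1E (r,kernel):
  [0] read 0x1F idx=10: raw=0x3E007 flags P=1 W=1 U=1 S=0
  [1] read 0x3E idx=22: raw=0x41007 flags P=1 W=1 U=1 S=0
  [2] read 0x41 idx=19: raw=0x45007 flags P=1 W=1 U=1 S=0
  [3] read 0x45 idx=2: raw=0x47007 flags P=1 W=1 U=1 S=0
  ✓ 0x47B1E  — 4 lookups
#4 VA=0xE85030174E8 (r,kernel):
  [0] read 0x1F idx=29: raw=0x48007 flags P=1 W=1 U=1 S=0
  [1] read 0x48 idx=20: raw=0x4A007 flags P=1 W=1 U=1 S=0
  [2] read 0x4A idx=24: raw=0x4B007 flags P=1 W=1 U=1 S=0
  [3] read 0x4B idx=23: raw=0x4F007 flags P=1 W=1 U=1 S=0
  ✓ 0x4F4E8  — 4 lookups
#5 VA=0x304022157B1 (r,kernel):
  [0] read 0x1F idx=6: raw=0x53007 flags P=1 W=1 U=1 S=0
  [1] read 0x53 idx=16: raw=0x54007 flags P=1 W=1 U=1 S=0
  [2] read 0x54 idx=17: raw=0x56007 flags P=1 W=1 U=1 S=0
  [3] read 0x56 idx=21: raw=0x58007 flags P=1 W=1 U=1 S=0
  ✓ 0x587B1  — 4 lookups

Access #3 PA: 0x47B1E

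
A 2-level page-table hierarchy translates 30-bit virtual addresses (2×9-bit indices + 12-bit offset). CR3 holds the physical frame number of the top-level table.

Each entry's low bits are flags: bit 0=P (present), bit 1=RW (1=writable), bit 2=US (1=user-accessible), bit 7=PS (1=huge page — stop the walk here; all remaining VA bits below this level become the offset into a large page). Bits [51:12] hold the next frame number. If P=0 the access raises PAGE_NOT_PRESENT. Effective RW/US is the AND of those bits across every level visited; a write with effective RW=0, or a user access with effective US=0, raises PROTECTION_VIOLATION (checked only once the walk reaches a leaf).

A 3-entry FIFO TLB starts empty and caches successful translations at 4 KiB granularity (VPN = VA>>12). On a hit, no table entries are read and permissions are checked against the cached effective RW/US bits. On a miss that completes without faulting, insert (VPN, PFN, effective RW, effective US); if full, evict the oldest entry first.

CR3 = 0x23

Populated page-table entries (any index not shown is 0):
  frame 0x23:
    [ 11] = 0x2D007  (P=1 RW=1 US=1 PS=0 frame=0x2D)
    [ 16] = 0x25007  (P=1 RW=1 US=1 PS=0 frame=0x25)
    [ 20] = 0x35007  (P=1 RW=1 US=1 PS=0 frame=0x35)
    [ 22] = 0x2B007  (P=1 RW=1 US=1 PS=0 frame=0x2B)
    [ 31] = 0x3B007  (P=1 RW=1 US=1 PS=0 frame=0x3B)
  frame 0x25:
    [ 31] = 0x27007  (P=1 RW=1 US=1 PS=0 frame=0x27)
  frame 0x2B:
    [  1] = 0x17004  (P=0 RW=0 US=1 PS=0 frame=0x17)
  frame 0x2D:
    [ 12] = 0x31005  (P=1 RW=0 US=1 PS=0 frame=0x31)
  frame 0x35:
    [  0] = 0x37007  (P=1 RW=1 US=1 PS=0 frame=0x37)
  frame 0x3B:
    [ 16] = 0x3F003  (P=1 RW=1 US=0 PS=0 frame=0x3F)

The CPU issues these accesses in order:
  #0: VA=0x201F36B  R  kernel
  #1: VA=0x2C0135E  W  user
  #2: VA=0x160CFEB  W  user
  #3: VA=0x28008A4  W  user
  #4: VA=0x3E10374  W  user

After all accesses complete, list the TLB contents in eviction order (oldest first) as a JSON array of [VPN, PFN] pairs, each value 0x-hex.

Trace:
#0 VA=0x201F36B (r,kernel):
  L0 @0x23[16] → 0x25007  P=1,RW=1,US=1,PS=0
  L1 @0x25[31] → 0x27007  P=1,RW=1,US=1,PS=0
  → PA=0x2736B  (2 entries read)
#1 VA=0x2C0135E (w,user):
  L0 @0x23[22] → 0x2B007  P=1,RW=1,US=1,PS=0
  L1 @0x2B[1] → 0x17004  P=0,RW=0,US=1,PS=0
  ⇒ fault: PAGE_NOT_PRESENT  — 2 lookups
#2 VA=0x160CFEB (w,user):
  L0 @0x23[11] → 0x2D007  P=1,RW=1,US=1,PS=0
  L1 @0x2D[12] → 0x31005  P=1,RW=0,US=1,PS=0
  ⇒ fault: PROTECTION_VIOLATION  — 2 lookups
#3 VA=0x28008A4 (w,user):
  L0 @0x23[20] → 0x35007  P=1,RW=1,US=1,PS=0
  L1 @0x35[0] → 0x37007  P=1,RW=1,US=1,PS=0
  → PA=0x378A4  (2 entries read)
#4 VA=0x3E10374 (w,user):
  L0 @0x23[31] → 0x3B007  P=1,RW=1,US=1,PS=0
  L1 @0x3B[16] → 0x3F003  P=1,RW=1,US=0,PS=0
  ⇒ fault: PROTECTION_VIOLATION  — 2 lookups

TLB: [["0x201F", "0x27"], ["0x2800", "0x37"]]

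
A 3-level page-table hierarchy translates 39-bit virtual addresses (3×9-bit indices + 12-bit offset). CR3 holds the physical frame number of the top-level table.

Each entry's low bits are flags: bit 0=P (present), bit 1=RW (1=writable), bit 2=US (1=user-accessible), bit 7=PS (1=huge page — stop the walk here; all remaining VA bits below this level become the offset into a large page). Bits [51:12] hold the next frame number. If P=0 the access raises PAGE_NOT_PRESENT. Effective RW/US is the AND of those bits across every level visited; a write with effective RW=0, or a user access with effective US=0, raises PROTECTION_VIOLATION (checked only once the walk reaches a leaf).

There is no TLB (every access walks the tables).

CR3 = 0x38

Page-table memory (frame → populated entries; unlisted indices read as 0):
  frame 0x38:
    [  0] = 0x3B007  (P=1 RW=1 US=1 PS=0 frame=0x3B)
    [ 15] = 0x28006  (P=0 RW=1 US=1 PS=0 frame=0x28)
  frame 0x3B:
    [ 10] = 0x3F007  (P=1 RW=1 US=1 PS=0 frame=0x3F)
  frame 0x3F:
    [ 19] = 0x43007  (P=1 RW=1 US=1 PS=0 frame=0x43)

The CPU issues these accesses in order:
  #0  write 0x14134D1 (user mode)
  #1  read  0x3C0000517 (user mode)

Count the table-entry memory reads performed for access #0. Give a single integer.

Per-access translation:
#0 VA=0x14134D1 (w,user):
  L0 @0x38[0] → 0x3B007  P=1,RW=1,US=1,PS=0
  L1 @0x3B[10] → 0x3F007  P=1,RW=1,US=1,PS=0
  L2 @0x3F[19] → 0x43007  P=1,RW=1,US=1,PS=0
  → PA=0x434D1  (3 entries read)
#1 VA=0x3C0000517 (r,user):
  L0 @0x38[15] → 0x28006  P=0,RW=1,US=1,PS=0
  → PAGE_NOT_PRESENT  (1 entries read)

Entries read for #0: 3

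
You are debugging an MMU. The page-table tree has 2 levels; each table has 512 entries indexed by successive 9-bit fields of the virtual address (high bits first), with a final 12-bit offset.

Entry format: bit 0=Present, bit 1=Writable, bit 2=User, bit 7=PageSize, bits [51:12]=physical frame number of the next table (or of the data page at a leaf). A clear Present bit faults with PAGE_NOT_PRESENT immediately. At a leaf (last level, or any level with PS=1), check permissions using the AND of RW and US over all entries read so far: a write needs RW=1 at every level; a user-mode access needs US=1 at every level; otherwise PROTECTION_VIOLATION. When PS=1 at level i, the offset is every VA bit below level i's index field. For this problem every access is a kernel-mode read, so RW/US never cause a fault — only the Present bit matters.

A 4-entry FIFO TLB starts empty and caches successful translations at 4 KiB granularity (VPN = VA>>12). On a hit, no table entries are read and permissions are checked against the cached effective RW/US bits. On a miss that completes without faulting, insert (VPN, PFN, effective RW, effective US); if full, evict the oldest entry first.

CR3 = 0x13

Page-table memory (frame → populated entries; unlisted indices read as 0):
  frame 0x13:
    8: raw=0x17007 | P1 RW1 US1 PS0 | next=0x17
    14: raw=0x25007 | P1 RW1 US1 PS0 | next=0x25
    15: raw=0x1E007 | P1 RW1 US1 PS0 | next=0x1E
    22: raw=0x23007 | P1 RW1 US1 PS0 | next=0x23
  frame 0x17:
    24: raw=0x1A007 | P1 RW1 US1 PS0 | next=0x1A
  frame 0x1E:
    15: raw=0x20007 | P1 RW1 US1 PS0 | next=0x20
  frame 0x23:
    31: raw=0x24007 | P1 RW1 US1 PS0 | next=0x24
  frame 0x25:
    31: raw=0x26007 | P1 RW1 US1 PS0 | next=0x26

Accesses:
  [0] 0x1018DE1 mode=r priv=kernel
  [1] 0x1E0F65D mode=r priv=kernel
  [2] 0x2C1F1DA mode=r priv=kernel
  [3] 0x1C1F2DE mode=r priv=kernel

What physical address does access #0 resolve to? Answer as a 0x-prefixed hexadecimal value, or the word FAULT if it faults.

Per-access translation:
#0 VA=0x1018DE1 (r,kernel):
  lvl0: tbl 0x13, slot 8 ⇒ 0x17007 (P1/RW1/US1/PS0)
  lvl1: tbl 0x17, slot 24 ⇒ 0x1A007 (P1/RW1/US1/PS0)
  → PA=0x1ADE1  (2 entries read)
#1 VA=0x1E0F65D (r,kernel):
  lvl0: tbl 0x13, slot 15 ⇒ 0x1E007 (P1/RW1/US1/PS0)
  lvl1: tbl 0x1E, slot 15 ⇒ 0x20007 (P1/RW1/US1/PS0)
  → PA=0x2065D  (2 entries read)
#2 VA=0x2C1F1DA (r,kernel):
  lvl0: tbl 0x13, slot 22 ⇒ 0x23007 (P1/RW1/US1/PS0)
  lvl1: tbl 0x23, slot 31 ⇒ 0x24007 (P1/RW1/US1/PS0)
  → PA=0x241DA  (2 entries read)
#3 VA=0x1C1F2DE (r,kernel):
  lvl0: tbl 0x13, slot 14 ⇒ 0x25007 (P1/RW1/US1/PS0)
  lvl1: tbl 0x25, slot 31 ⇒ 0x26007 (P1/RW1/US1/PS0)
  → PA=0x262DE  (2 entries read)

Access #0 PA: 0x1ADE1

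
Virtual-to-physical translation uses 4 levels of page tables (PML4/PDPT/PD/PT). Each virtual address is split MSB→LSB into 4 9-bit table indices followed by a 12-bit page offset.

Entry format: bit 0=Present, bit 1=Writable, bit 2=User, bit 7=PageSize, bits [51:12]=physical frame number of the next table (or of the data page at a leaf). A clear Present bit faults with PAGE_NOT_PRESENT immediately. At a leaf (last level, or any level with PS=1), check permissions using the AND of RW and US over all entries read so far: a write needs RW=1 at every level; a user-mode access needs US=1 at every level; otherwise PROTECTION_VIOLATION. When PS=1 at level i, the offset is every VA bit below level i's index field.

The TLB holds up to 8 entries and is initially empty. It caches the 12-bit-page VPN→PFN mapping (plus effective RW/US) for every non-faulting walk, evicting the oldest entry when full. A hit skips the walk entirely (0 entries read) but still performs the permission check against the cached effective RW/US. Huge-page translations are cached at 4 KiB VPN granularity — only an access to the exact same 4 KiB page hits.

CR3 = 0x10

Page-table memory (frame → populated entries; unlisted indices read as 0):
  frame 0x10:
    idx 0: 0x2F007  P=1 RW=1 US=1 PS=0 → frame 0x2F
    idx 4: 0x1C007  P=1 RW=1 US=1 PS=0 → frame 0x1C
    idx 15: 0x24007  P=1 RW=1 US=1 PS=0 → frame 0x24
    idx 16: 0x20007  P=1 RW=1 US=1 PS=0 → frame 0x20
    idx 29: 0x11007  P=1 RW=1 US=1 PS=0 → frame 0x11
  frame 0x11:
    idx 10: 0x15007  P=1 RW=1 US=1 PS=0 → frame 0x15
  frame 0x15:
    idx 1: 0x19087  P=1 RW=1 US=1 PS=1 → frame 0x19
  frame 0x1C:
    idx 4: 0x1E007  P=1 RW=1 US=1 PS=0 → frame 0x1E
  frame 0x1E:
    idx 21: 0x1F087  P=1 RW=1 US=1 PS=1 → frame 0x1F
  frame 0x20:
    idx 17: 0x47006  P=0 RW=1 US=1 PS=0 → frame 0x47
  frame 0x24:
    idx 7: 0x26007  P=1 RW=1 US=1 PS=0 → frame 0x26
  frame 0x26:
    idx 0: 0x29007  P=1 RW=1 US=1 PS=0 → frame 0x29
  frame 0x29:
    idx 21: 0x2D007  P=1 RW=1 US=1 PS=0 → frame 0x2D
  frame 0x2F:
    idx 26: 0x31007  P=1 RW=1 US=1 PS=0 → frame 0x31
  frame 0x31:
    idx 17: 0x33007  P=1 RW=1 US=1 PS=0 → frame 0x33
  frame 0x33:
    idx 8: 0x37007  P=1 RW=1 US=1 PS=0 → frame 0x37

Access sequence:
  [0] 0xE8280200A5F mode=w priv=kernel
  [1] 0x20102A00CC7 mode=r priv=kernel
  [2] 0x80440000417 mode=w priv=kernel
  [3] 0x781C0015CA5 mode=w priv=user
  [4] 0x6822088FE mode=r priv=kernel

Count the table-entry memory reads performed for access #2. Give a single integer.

Per-access translation:
#0 VA=0xE8280200A5F (w,kernel):
  L0: frame=0x10 idx=29 entry=0x11007 [P=1 RW=1 US=1 PS=0]
  L1: frame=0x11 idx=10 entry=0x15007 [P=1 RW=1 US=1 PS=0]
  L2: frame=0x15 idx=1 entry=0x19087 [P=1 RW=1 US=1 PS=1]
  ⇒ phys 0x19A5F (huge @L2)  [3 reads]
#1 VA=0x20102A00CC7 (r,kernel):
  L0: frame=0x10 idx=4 entry=0x1C007 [P=1 RW=1 US=1 PS=0]
  L1: frame=0x1C idx=4 entry=0x1E007 [P=1 RW=1 US=1 PS=0]
  L2: frame=0x1E idx=21 entry=0x1F087 [P=1 RW=1 US=1 PS=1]
  ⇒ phys 0x1FCC7 (huge @L2)  [3 reads]
#2 VA=0x80440000417 (w,kernel):
  L0: frame=0x10 idx=16 entry=0x20007 [P=1 RW=1 US=1 PS=0]
  L1: frame=0x20 idx=17 entry=0x47006 [P=0 RW=1 US=1 PS=0]
  ✗ PAGE_NOT_PRESENT  [2 reads]
#3 VA=0x781C0015CA5 (w,user):
  L0: frame=0x10 idx=15 entry=0x24007 [P=1 RW=1 US=1 PS=0]
  L1: frame=0x24 idx=7 entry=0x26007 [P=1 RW=1 US=1 PS=0]
  L2: frame=0x26 idx=0 entry=0x29007 [P=1 RW=1 US=1 PS=0]
  L3: frame=0x29 idx=21 entry=0x2D007 [P=1 RW=1 US=1 PS=0]
  ⇒ phys 0x2DCA5  [4 reads]
#4 VA=0x6822088FE (r,kernel):
  L0: frame=0x10 idx=0 entry=0x2F007 [P=1 RW=1 US=1 PS=0]
  L1: frame=0x2F idx=26 entry=0x31007 [P=1 RW=1 US=1 PS=0]
  L2: frame=0x31 idx=17 entry=0x33007 [P=1 RW=1 US=1 PS=0]
  L3: frame=0x33 idx=8 entry=0x37007 [P=1 RW=1 US=1 PS=0]
  ⇒ phys 0x378FE  [4 reads]

Entries read for #2: 2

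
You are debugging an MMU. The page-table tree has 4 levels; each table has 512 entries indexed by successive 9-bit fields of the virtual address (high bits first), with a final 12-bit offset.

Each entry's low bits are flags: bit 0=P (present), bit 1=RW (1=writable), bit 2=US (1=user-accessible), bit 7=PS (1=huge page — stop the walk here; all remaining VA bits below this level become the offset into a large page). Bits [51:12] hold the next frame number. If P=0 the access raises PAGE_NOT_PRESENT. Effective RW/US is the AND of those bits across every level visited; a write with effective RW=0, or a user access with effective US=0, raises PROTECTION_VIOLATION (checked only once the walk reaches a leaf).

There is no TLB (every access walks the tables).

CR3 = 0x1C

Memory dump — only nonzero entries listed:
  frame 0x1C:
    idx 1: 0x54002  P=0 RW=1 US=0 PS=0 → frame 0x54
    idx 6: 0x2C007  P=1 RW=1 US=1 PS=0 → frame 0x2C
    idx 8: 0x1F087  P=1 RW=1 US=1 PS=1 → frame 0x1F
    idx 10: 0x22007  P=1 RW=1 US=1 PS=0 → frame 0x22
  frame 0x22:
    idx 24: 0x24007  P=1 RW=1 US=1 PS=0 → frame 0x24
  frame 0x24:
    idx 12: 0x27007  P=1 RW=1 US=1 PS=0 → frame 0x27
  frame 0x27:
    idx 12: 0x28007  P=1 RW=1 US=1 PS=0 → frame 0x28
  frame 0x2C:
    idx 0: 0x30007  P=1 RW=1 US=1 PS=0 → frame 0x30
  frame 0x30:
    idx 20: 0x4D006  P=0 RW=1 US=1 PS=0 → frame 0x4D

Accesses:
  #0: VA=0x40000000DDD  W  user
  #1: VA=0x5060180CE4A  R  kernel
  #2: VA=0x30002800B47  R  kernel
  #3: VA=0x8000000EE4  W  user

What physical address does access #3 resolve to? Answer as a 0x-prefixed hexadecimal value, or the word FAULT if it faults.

Trace:
#0 VA=0x40000000DDD (w,user):
  lvl0: tbl 0x1C, slot 8 ⇒ 0x1F087 (P1/RW1/US1/PS1)
  → PA=0x1FDDD (huge @L0)  (1 entries read)
#1 VA=0x5060180CE4A (r,kernel):
  lvl0: tbl 0x1C, slot 10 ⇒ 0x22007 (P1/RW1/US1/PS0)
  lvl1: tbl 0x22, slot 24 ⇒ 0x24007 (P1/RW1/US1/PS0)
  lvl2: tbl 0x24, slot 12 ⇒ 0x27007 (P1/RW1/US1/PS0)
  lvl3: tbl 0x27, slot 12 ⇒ 0x28007 (P1/RW1/US1/PS0)
  → PA=0x28E4A  (4 entries read)
#2 VA=0x30002800B47 (r,kernel):
  lvl0: tbl 0x1C, slot 6 ⇒ 0x2C007 (P1/RW1/US1/PS0)
  lvl1: tbl 0x2C, slot 0 ⇒ 0x30007 (P1/RW1/US1/PS0)
  lvl2: tbl 0x30, slot 20 ⇒ 0x4D006 (P0/RW1/US1/PS0)
  → PAGE_NOT_PRESENT  (3 entries read)
#3 VA=0x8000000EE4 (w,user):
  lvl0: tbl 0x1C, slot 1 ⇒ 0x54002 (P0/RW1/US0/PS0)
  → PAGE_NOT_PRESENT  (1 entries read)

Access #3 PA: FAULT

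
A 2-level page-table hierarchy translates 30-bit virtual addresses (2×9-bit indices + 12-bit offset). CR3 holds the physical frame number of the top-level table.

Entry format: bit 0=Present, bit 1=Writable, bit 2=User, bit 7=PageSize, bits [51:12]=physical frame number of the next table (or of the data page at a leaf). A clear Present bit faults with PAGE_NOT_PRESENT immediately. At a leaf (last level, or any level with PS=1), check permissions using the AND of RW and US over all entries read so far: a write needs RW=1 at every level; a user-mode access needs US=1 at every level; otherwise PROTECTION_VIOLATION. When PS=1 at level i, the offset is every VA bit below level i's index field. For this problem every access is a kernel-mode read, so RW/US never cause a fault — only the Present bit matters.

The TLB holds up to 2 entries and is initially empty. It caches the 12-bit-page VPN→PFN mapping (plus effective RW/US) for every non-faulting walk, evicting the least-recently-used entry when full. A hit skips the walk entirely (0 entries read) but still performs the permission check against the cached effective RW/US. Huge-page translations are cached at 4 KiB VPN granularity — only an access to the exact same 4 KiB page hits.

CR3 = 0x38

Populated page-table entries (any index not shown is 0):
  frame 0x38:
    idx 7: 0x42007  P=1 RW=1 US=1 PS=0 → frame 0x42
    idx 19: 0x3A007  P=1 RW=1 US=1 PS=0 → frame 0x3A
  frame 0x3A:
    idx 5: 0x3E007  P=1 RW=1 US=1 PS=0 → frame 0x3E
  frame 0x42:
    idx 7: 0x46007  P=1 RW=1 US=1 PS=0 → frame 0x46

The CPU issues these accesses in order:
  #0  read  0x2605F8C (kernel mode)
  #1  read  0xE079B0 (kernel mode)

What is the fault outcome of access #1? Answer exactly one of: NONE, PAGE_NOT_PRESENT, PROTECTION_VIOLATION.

Trace:
#0 VA=0x2605F8C (r,kernel):
  L0 @0x38[19] → 0x3A007  P=1,RW=1,US=1,PS=0
  L1 @0x3A[5] → 0x3E007  P=1,RW=1,US=1,PS=0
  → PA=0x3EF8C  (2 entries read)
#1 VA=0xE079B0 (r,kernel):
  L0 @0x38[7] → 0x42007  P=1,RW=1,US=1,PS=0
  L1 @0x42[7] → 0x46007  P=1,RW=1,US=1,PS=0
  → PA=0x469B0  (2 entries read)

Access #1 fault: NONE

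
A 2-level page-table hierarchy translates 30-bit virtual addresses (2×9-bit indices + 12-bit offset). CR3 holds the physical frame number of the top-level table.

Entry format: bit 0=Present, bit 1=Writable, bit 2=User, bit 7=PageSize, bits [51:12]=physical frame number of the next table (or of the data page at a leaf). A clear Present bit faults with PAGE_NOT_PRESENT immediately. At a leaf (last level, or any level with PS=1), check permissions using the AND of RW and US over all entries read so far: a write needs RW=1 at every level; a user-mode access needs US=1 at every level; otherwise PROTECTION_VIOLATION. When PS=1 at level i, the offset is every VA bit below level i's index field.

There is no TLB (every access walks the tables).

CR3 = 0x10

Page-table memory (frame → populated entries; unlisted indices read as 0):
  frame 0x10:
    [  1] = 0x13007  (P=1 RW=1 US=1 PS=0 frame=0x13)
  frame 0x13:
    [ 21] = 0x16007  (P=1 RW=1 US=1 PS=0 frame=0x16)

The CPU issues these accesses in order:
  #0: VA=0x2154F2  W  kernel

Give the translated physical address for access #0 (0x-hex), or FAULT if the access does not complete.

Walk each access:
#0 VA=0x2154F2 (w,kernel):
  lvl0: tbl 0x10, slot 1 ⇒ 0x13007 (P1/RW1/US1/PS0)
  lvl1: tbl 0x13, slot 21 ⇒ 0x16007 (P1/RW1/US1/PS0)
  → PA=0x164F2  (2 entries read)

Access #0 PA: 0x164F2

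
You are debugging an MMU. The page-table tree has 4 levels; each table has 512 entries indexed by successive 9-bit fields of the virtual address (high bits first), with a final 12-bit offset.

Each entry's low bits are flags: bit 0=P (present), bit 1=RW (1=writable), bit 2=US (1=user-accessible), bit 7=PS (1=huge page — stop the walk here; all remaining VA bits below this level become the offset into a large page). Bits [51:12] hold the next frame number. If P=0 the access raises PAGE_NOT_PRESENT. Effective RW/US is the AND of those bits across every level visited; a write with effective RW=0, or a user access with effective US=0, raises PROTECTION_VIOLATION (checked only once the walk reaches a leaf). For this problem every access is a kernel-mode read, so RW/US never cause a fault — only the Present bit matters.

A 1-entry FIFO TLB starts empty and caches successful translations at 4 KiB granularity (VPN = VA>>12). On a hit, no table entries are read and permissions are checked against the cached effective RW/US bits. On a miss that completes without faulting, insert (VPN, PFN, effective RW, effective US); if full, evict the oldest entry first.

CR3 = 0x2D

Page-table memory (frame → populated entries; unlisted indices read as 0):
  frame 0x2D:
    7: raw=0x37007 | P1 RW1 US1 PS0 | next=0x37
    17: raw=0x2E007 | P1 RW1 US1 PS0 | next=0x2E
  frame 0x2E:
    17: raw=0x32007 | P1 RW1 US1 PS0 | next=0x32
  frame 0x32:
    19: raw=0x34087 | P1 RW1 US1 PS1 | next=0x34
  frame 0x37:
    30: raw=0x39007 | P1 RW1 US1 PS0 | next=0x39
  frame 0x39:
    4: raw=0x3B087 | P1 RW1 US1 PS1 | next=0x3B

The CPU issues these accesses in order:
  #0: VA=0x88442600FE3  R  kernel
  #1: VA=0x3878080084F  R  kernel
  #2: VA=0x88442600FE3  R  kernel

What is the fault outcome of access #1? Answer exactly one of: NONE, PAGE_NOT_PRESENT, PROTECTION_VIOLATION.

Walk each access:
#0 VA=0x88442600FE3 (r,kernel):
  lvl0: tbl 0x2D, slot 17 ⇒ 0x2E007 (P1/RW1/US1/PS0)
  lvl1: tbl 0x2E, slot 17 ⇒ 0x32007 (P1/RW1/US1/PS0)
  lvl2: tbl 0x32, slot 19 ⇒ 0x34087 (P1/RW1/US1/PS1)
  ⇒ phys 0x34FE3 (huge @L2)  [3 reads]
#1 VA=0x3878080084F (r,kernel):
  lvl0: tbl 0x2D, slot 7 ⇒ 0x37007 (P1/RW1/US1/PS0)
  lvl1: tbl 0x37, slot 30 ⇒ 0x39007 (P1/RW1/US1/PS0)
  lvl2: tbl 0x39, slot 4 ⇒ 0x3B087 (P1/RW1/US1/PS1)
  ⇒ phys 0x3B84F (huge @L2)  [3 reads]
#2 VA=0x88442600FE3 (r,kernel):
  lvl0: tbl 0x2D, slot 17 ⇒ 0x2E007 (P1/RW1/US1/PS0)
  lvl1: tbl 0x2E, slot 17 ⇒ 0x32007 (P1/RW1/US1/PS0)
  lvl2: tbl 0x32, slot 19 ⇒ 0x34087 (P1/RW1/US1/PS1)
  ⇒ phys 0x34FE3 (huge @L2)  [3 reads]

Access #1 fault: NONE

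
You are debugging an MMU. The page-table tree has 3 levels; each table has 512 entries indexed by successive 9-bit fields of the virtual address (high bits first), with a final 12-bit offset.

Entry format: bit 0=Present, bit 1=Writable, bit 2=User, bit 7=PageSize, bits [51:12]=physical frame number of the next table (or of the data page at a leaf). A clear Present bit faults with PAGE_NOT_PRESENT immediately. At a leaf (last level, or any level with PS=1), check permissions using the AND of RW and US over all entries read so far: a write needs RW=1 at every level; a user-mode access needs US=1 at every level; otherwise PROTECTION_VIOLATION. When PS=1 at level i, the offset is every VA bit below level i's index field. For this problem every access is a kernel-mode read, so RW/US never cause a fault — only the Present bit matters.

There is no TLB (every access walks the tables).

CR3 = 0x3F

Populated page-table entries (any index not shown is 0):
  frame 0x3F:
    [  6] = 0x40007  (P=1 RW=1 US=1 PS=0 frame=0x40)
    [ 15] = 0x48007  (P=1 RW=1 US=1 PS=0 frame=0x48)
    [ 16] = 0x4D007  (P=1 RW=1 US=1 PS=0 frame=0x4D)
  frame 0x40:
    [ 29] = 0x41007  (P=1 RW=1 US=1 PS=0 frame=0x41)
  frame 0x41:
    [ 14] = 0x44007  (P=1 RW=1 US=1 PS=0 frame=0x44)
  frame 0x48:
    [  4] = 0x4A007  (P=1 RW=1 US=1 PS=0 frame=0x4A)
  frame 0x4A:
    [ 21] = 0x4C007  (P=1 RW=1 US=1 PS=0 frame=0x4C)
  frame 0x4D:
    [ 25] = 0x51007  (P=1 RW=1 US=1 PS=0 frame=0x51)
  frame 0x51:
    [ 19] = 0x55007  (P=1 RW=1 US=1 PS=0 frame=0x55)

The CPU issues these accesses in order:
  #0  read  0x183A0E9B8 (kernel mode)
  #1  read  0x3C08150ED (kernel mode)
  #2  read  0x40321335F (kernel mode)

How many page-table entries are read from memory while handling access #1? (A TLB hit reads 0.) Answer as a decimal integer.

Per-access translation:
#0 VA=0x183A0E9B8 (r,kernel):
  L0: frame=0x3F idx=6 entry=0x40007 [P=1 RW=1 US=1 PS=0]
  L1: frame=0x40 idx=29 entry=0x41007 [P=1 RW=1 US=1 PS=0]
  L2: frame=0x41 idx=14 entry=0x44007 [P=1 RW=1 US=1 PS=0]
  ✓ 0x449B8  — 3 lookups
#1 VA=0x3C08150ED (r,kernel):
  L0: frame=0x3F idx=15 entry=0x48007 [P=1 RW=1 US=1 PS=0]
  L1: frame=0x48 idx=4 entry=0x4A007 [P=1 RW=1 US=1 PS=0]
  L2: frame=0x4A idx=21 entry=0x4C007 [P=1 RW=1 US=1 PS=0]
  ✓ 0x4C0ED  — 3 lookups
#2 VA=0x40321335F (r,kernel):
  L0: frame=0x3F idx=16 entry=0x4D007 [P=1 RW=1 US=1 PS=0]
  L1: frame=0x4D idx=25 entry=0x51007 [P=1 RW=1 US=1 PS=0]
  L2: frame=0x51 idx=19 entry=0x55007 [P=1 RW=1 US=1 PS=0]
  ✓ 0x5535F  — 3 lookups

Entries read for #1: 3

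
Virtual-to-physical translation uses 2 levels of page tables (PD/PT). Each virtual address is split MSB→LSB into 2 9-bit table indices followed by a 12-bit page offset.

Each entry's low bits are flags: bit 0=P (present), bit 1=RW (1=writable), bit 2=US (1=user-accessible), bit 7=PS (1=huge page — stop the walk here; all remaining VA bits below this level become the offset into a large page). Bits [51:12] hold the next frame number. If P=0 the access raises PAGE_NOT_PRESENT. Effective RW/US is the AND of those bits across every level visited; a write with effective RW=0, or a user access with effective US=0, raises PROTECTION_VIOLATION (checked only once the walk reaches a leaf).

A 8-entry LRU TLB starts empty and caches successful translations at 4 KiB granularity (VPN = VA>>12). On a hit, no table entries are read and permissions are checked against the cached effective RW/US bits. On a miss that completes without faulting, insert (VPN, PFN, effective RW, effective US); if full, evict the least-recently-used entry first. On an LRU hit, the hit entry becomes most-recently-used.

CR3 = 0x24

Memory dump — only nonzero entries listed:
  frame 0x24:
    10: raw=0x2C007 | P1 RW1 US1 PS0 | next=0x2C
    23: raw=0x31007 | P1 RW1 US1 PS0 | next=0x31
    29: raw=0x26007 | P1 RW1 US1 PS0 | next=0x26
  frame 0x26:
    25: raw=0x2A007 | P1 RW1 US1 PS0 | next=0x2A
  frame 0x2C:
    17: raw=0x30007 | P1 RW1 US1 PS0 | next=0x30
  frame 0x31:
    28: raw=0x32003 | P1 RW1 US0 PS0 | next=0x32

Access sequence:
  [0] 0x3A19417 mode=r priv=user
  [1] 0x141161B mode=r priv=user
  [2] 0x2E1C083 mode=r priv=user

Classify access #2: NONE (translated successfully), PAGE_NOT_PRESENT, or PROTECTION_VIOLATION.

Per-access translation:
#0 VA=0x3A19417 (r,user):
  [0] read 0x24 idx=29: raw=0x26007 flags P=1 W=1 U=1 S=0
  [1] read 0x26 idx=25: raw=0x2A007 flags P=1 W=1 U=1 S=0
  → PA=0x2A417  (2 entries read)
#1 VA=0x141161B (r,user):
  [0] read 0x24 idx=10: raw=0x2C007 flags P=1 W=1 U=1 S=0
  [1] read 0x2C idx=17: raw=0x30007 flags P=1 W=1 U=1 S=0
  → PA=0x3061B  (2 entries read)
#2 VA=0x2E1C083 (r,user):
  [0] read 0x24 idx=23: raw=0x31007 flags P=1 W=1 U=1 S=0
  [1] read 0x31 idx=28: raw=0x32003 flags P=1 W=1 U=0 S=0
  ✗ PROTECTION_VIOLATION  [2 reads]

Access #2 fault: PROTECTION_VIOLATION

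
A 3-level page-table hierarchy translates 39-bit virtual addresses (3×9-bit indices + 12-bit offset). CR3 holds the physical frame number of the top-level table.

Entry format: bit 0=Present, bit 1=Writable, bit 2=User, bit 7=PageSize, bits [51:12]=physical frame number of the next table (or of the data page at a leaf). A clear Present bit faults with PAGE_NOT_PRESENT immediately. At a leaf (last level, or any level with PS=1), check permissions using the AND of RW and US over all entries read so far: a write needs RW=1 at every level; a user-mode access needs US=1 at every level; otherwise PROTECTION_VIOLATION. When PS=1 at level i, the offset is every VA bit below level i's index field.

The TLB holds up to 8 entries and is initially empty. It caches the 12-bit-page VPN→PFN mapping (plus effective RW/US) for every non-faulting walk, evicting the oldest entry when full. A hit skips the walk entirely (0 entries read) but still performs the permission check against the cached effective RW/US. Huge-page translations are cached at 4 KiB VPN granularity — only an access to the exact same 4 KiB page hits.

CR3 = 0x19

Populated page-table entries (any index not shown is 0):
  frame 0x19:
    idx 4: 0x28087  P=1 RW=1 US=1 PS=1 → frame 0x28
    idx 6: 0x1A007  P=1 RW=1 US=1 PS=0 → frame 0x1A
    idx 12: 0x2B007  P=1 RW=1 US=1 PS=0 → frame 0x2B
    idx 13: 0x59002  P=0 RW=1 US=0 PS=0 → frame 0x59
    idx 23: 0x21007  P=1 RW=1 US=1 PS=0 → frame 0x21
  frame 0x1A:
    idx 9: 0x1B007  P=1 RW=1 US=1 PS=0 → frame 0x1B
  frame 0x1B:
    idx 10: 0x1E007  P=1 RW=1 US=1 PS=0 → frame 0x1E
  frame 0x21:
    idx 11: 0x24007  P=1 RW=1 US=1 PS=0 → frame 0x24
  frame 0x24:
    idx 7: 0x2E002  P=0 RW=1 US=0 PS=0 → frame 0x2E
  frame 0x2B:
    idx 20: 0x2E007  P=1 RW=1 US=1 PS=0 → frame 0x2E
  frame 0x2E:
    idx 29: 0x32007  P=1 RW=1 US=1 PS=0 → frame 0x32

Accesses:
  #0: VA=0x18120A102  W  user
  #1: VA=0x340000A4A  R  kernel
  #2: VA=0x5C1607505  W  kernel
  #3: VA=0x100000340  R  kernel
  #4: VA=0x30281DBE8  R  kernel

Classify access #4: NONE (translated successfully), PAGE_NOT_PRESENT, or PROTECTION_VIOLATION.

Per-access translation:
#0 VA=0x18120A102 (w,user):
  L0: frame=0x19 idx=6 entry=0x1A007 [P=1 RW=1 US=1 PS=0]
  L1: frame=0x1A idx=9 entry=0x1B007 [P=1 RW=1 US=1 PS=0]
  L2: frame=0x1B idx=10 entry=0x1E007 [P=1 RW=1 US=1 PS=0]
  ✓ 0x1E102  — 3 lookups
#1 VA=0x340000A4A (r,kernel):
  L0: frame=0x19 idx=13 entry=0x59002 [P=0 RW=1 US=0 PS=0]
  ⇒ fault: PAGE_NOT_PRESENT  — 1 lookups
#2 VA=0x5C1607505 (w,kernel):
  L0: frame=0x19 idx=23 entry=0x21007 [P=1 RW=1 US=1 PS=0]
  L1: frame=0x21 idx=11 entry=0x24007 [P=1 RW=1 US=1 PS=0]
  L2: frame=0x24 idx=7 entry=0x2E002 [P=0 RW=1 US=0 PS=0]
  ⇒ fault: PAGE_NOT_PRESENT  — 3 lookups
#3 VA=0x100000340 (r,kernel):
  L0: frame=0x19 idx=4 entry=0x28087 [P=1 RW=1 US=1 PS=1]
  ✓ 0x28340 (huge @L0)  — 1 lookups
#4 VA=0x30281DBE8 (r,kernel):
  L0: frame=0x19 idx=12 entry=0x2B007 [P=1 RW=1 US=1 PS=0]
  L1: frame=0x2B idx=20 entry=0x2E007 [P=1 RW=1 US=1 PS=0]
  L2: frame=0x2E idx=29 entry=0x32007 [P=1 RW=1 US=1 PS=0]
  ✓ 0x32BE8  — 3 lookups

Access #4 fault: NONE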